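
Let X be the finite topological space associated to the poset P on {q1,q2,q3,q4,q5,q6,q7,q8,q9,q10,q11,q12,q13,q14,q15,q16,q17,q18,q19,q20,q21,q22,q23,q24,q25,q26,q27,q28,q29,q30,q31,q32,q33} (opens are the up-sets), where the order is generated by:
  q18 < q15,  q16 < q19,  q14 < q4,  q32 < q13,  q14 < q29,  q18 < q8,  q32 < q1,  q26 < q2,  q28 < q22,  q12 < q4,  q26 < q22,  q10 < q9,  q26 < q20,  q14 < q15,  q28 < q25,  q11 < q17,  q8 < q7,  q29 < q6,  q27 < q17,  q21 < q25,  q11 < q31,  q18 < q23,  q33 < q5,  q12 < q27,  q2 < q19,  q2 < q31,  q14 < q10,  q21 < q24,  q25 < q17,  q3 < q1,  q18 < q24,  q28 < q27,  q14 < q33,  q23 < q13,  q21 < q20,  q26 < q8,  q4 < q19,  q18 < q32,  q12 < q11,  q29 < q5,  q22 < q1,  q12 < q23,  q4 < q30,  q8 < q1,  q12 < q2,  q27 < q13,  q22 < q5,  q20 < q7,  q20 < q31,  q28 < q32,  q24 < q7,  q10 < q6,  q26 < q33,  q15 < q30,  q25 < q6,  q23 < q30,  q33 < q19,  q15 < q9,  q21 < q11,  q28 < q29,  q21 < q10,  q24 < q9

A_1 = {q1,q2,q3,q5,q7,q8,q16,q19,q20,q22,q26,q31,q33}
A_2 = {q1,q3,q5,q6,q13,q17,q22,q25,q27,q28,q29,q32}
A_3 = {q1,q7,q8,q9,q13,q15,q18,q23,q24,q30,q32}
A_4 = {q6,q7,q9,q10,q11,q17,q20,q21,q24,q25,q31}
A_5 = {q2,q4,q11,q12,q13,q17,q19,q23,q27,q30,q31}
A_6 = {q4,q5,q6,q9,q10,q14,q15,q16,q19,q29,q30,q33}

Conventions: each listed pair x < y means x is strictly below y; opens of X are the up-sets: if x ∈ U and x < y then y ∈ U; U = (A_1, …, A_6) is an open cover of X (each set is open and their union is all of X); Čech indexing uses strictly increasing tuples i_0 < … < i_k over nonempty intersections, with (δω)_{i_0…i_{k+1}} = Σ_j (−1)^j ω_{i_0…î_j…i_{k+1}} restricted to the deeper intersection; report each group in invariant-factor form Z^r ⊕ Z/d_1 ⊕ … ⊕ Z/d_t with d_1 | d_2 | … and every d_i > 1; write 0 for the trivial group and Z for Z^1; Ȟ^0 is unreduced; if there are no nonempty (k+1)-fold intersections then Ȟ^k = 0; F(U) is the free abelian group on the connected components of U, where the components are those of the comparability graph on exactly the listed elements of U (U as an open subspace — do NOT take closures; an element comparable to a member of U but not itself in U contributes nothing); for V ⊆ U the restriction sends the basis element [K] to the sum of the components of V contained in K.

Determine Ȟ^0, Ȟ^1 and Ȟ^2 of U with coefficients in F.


nonempty overlaps:
  A12={q1,q3,q5,q22} A13={q1,q7,q8} A14={q7,q20,q31} A15={q2,q19,q31} A16={q5,q16,q19,q33} A23={q1,q13,q32} A24={q6,q17,q25} A25={q13,q17,q27} A26={q5,q6,q29} A34={q7,q9,q24} A35={q13,q23,q30} A36={q9,q15,q30} A45={q11,q17,q31} A46={q6,q9,q10} A56={q4,q19,q30}
  A123={q1} A126={q5} A134={q7} A145={q31} A156={q19} A235={q13} A245={q17} A246={q6} A346={q9} A356={q30}
components per intersection:
  A1: {q1,q2,q3,q5,q7,q8,q16,q19,q20,q22,q26,q31,q33}
  A2: {q1,q3,q5,q6,q13,q17,q22,q25,q27,q28,q29,q32}
  A3: {q1,q7,q8,q9,q13,q15,q18,q23,q24,q30,q32}
  A4: {q6,q7,q9,q10,q11,q17,q20,q21,q24,q25,q31}
  A5: {q2,q4,q11,q12,q13,q17,q19,q23,q27,q30,q31}
  A6: {q4,q5,q6,q9,q10,q14,q15,q16,q19,q29,q30,q33}
  A12: {q1,q3,q5,q22}
  A13: {q1,q7,q8}
  A14: {q7,q20,q31}
  A15: {q2,q19,q31}
  A16: {q5,q16,q19,q33}
  A23: {q1,q13,q32}
  A24: {q6,q17,q25}
  A25: {q13,q17,q27}
  A26: {q5,q6,q29}
  A34: {q7,q9,q24}
  A35: {q13,q23,q30}
  A36: {q9,q15,q30}
  A45: {q11,q17,q31}
  A46: {q6,q9,q10}
  A56: {q4,q19,q30}
  A123: {q1}
  A126: {q5}
  A134: {q7}
  A145: {q31}
  A156: {q19}
  A235: {q13}
  A245: {q17}
  A246: {q6}
  A346: {q9}
  A356: {q30}
C dims 6,15,10; δ0: rk 5, SNF 1^5; δ1: rk 10, SNF 1^9·2
degree 0: 6−5−0 = 1 → Ȟ^0 ≅ Z
degree 1: 15−10−5 = 0 → Ȟ^1 ≅ 0
degree 2: 10−0−10 = 0 plus torsion [2] → Ȟ^2 ≅ Z/2

Ȟ^0(U;F) ≅ Z, Ȟ^1(U;F) ≅ 0 and Ȟ^2(U;F) ≅ Z/2


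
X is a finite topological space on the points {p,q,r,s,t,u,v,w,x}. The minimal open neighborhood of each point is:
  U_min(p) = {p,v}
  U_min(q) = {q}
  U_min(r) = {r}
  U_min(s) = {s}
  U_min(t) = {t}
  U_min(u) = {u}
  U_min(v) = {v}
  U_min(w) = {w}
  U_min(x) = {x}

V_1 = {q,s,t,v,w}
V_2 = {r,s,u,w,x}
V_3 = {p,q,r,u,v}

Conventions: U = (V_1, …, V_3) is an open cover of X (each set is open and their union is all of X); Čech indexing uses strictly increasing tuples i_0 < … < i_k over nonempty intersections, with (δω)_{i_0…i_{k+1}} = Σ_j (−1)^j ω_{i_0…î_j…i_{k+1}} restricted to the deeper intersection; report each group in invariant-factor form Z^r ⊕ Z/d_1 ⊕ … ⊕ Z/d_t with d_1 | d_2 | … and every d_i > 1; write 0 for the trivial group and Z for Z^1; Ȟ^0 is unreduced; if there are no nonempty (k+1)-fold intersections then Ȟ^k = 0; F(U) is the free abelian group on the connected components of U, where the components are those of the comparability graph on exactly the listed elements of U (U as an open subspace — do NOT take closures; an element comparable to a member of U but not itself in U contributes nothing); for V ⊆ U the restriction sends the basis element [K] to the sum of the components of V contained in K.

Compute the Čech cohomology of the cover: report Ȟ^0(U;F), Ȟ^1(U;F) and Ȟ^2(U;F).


Ȟ^0(U;F) ≅ Z^8, Ȟ^1(U;F) ≅ 0, Ȟ^2(U;F) ≅ 0

cover nerve:
  V12={s,w} V13={q,v} V23={r,u}
components per intersection:
  V1: {q} {s} {t} {v} {w}
  V2: {r} {s} {u} {w} {x}
  V3: {p,v} {q} {r} {u}
  V12: {s} {w}
  V13: {q} {v}
  V23: {r} {u}
C dims 14,6; δ0: rk 6, SNF 1^6
Ȟ^0: (14−6)−0=8 ⇒ Z^8
Ȟ^1: (6−0)−6=0 ⇒ 0
Ȟ^2: (0−0)−0=0 ⇒ 0


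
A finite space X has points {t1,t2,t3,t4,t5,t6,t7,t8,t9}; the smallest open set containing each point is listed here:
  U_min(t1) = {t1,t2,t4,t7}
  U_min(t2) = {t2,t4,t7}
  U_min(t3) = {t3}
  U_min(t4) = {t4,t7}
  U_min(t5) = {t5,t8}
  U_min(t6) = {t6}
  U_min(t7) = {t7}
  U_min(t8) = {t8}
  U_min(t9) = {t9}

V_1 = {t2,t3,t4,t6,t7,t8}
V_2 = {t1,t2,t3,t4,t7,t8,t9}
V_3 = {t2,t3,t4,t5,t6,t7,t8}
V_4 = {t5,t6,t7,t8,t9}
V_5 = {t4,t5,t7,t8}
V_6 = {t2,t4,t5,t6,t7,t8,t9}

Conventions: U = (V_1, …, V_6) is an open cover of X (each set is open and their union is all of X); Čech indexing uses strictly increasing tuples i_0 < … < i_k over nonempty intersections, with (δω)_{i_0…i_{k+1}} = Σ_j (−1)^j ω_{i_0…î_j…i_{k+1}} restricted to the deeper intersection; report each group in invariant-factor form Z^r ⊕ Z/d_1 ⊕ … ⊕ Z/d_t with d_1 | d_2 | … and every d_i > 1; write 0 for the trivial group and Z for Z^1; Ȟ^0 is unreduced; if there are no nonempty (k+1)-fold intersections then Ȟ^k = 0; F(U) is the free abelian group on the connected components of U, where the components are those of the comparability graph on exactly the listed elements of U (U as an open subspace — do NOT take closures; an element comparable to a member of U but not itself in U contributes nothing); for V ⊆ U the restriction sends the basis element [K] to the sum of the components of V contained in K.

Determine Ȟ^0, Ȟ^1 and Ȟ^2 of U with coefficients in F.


nonempty intersections:
  V12={t2,t3,t4,t7,t8} V13={t2,t3,t4,t6,t7,t8} V14={t6,t7,t8} V15={t4,t7,t8} V16={t2,t4,t6,t7,t8} V23={t2,t3,t4,t7,t8} V24={t7,t8,t9} V25={t4,t7,t8} V26={t2,t4,t7,t8,t9} V34={t5,t6,t7,t8} V35={t4,t5,t7,t8} V36={t2,t4,t5,t6,t7,t8} V45={t5,t7,t8} V46={t5,t6,t7,t8,t9} V56={t4,t5,t7,t8}
  V123={t2,t3,t4,t7,t8} V124={t7,t8} V125={t4,t7,t8} V126={t2,t4,t7,t8} V134={t6,t7,t8} V135={t4,t7,t8} V136={t2,t4,t6,t7,t8} V145={t7,t8} V146={t6,t7,t8} V156={t4,t7,t8} V234={t7,t8} V235={t4,t7,t8} V236={t2,t4,t7,t8} V245={t7,t8} V246={t7,t8,t9} V256={t4,t7,t8} V345={t5,t7,t8} V346={t5,t6,t7,t8} V356={t4,t5,t7,t8} V456={t5,t7,t8}
  V1234={t7,t8} V1235={t4,t7,t8} V1236={t2,t4,t7,t8} V1245={t7,t8} V1246={t7,t8} V1256={t4,t7,t8} V1345={t7,t8} V1346={t6,t7,t8} V1356={t4,t7,t8} V1456={t7,t8} V2345={t7,t8} V2346={t7,t8} V2356={t4,t7,t8} V2456={t7,t8} V3456={t5,t7,t8}
  V12345={t7,t8} V12346={t7,t8} V12356={t4,t7,t8} V12456={t7,t8} V13456={t7,t8} V23456={t7,t8}
  V123456={t7,t8}
components per intersection:
  V1: {t2,t4,t7} {t3} {t6} {t8}
  V2: {t1,t2,t4,t7} {t3} {t8} {t9}
  V3: {t2,t4,t7} {t3} {t5,t8} {t6}
  V4: {t5,t8} {t6} {t7} {t9}
  V5: {t4,t7} {t5,t8}
  V6: {t2,t4,t7} {t5,t8} {t6} {t9}
  V12: {t2,t4,t7} {t3} {t8}
  V13: {t2,t4,t7} {t3} {t6} {t8}
  V14: {t6} {t7} {t8}
  V15: {t4,t7} {t8}
  V16: {t2,t4,t7} {t6} {t8}
  V23: {t2,t4,t7} {t3} {t8}
  V24: {t7} {t8} {t9}
  V25: {t4,t7} {t8}
  V26: {t2,t4,t7} {t8} {t9}
  V34: {t5,t8} {t6} {t7}
  V35: {t4,t7} {t5,t8}
  V36: {t2,t4,t7} {t5,t8} {t6}
  V45: {t5,t8} {t7}
  V46: {t5,t8} {t6} {t7} {t9}
  V56: {t4,t7} {t5,t8}
  V123: {t2,t4,t7} {t3} {t8}
  V124: {t7} {t8}
  V125: {t4,t7} {t8}
  V126: {t2,t4,t7} {t8}
  V134: {t6} {t7} {t8}
  V135: {t4,t7} {t8}
  V136: {t2,t4,t7} {t6} {t8}
  V145: {t7} {t8}
  V146: {t6} {t7} {t8}
  V156: {t4,t7} {t8}
  V234: {t7} {t8}
  V235: {t4,t7} {t8}
  V236: {t2,t4,t7} {t8}
  V245: {t7} {t8}
  V246: {t7} {t8} {t9}
  V256: {t4,t7} {t8}
  V345: {t5,t8} {t7}
  V346: {t5,t8} {t6} {t7}
  V356: {t4,t7} {t5,t8}
  V456: {t5,t8} {t7}
  V1234: {t7} {t8}
  V1235: {t4,t7} {t8}
  V1236: {t2,t4,t7} {t8}
  V1245: {t7} {t8}
  V1246: {t7} {t8}
  V1256: {t4,t7} {t8}
  V1345: {t7} {t8}
  V1346: {t6} {t7} {t8}
  V1356: {t4,t7} {t8}
  V1456: {t7} {t8}
  V2345: {t7} {t8}
  V2346: {t7} {t8}
  V2356: {t4,t7} {t8}
  V2456: {t7} {t8}
  V3456: {t5,t8} {t7}
  V12345: {t7} {t8}
  V12346: {t7} {t8}
  V12356: {t4,t7} {t8}
  V12456: {t7} {t8}
  V13456: {t7} {t8}
  V23456: {t7} {t8}
  V123456: {t7} {t8}
C dims 22,42,46,31; δ0: rk 17, SNF 1^17; δ1: rk 25, SNF 1^25; δ2: rk 21, SNF 1^21
Ȟ^0: (22−17)−0=5 ⇒ Z^5
Ȟ^1: (42−25)−17=0 ⇒ 0
Ȟ^2: (46−21)−25=0 ⇒ 0

Ȟ^0 = Z^5; Ȟ^1 = 0; Ȟ^2 = 0


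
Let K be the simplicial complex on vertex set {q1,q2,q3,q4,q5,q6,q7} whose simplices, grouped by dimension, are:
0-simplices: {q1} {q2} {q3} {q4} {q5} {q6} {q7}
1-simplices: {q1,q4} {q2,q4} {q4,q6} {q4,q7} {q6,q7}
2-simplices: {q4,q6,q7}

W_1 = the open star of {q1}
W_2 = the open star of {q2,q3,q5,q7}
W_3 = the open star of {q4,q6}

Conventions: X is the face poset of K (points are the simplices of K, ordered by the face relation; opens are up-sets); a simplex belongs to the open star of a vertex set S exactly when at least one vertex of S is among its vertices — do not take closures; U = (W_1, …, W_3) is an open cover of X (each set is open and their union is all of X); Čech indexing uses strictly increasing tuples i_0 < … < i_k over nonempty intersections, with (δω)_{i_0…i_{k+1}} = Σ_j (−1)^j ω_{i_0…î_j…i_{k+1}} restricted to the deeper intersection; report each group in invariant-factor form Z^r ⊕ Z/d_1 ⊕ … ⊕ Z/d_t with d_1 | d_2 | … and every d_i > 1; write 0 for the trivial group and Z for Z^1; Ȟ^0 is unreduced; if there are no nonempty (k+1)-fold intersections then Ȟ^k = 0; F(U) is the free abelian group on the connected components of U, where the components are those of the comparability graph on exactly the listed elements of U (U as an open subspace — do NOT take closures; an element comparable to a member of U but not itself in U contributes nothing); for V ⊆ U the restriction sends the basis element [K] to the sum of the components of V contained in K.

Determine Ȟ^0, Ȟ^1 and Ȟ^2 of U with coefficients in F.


Ȟ^0 = Z^3; Ȟ^1 = 0; Ȟ^2 = 0

nerve simplices:
  W1={{q1},{q1,q4}} W2={{q2},{q3},{q5},{q7},{q2,q4},{q4,q7},{q6,q7},{q4,q6,q7}} W3={{q4},{q6},{q1,q4},{q2,q4},{q4,q6},{q4,q7},{q6,q7},{q4,q6,q7}}
  W13={{q1,q4}} W23={{q2,q4},{q4,q7},{q6,q7},{q4,q6,q7}}
components per intersection:
  W1: {{q1},{q1,q4}}
  W2: {{q2},{q2,q4}} {{q3}} {{q5}} {{q7},{q4,q7},{q6,q7},{q4,q6,q7}}
  W3: {{q4},{q6},{q1,q4},{q2,q4},{q4,q6},{q4,q7},{q6,q7},{q4,q6,q7}}
  W13: {{q1,q4}}
  W23: {{q2,q4}} {{q4,q7},{q6,q7},{q4,q6,q7}}
C dims 6,3; δ0: rk 3, SNF 1^3
degree 0: 6−3−0 = 3 → Ȟ^0 ≅ Z^3
degree 1: 3−0−3 = 0 → Ȟ^1 ≅ 0
degree 2: 0−0−0 = 0 → Ȟ^2 ≅ 0


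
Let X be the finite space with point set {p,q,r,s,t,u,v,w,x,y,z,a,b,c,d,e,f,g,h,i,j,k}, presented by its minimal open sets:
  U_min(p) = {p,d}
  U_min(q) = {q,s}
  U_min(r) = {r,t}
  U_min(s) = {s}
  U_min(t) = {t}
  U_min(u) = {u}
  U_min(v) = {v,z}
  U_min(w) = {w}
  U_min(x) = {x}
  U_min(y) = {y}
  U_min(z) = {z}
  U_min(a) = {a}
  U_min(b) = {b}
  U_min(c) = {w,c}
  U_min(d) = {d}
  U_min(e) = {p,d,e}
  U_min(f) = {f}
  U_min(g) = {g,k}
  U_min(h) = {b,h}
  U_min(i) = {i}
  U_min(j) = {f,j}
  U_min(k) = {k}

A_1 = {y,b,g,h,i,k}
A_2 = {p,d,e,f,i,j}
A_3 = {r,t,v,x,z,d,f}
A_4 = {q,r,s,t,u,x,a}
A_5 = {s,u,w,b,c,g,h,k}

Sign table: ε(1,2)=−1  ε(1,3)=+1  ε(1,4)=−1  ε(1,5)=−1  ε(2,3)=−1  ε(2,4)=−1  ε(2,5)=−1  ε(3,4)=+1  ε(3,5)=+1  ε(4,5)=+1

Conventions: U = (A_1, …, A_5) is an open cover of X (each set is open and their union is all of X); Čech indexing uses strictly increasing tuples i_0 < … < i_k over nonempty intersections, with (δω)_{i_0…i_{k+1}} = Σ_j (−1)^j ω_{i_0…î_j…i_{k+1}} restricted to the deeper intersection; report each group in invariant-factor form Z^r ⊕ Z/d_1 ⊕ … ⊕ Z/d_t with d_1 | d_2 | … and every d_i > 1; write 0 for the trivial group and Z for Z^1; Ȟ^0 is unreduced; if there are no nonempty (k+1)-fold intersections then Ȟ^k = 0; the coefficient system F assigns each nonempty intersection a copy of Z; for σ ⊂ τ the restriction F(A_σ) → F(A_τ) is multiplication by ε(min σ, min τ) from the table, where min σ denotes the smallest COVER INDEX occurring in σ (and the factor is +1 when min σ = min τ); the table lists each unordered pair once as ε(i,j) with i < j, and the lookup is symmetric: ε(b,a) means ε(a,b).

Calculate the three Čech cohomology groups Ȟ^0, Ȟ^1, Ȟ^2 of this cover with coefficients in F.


nerve of the cover:
  A12={i} A15={b,g,h,k} A23={d,f} A34={r,t,x} A45={s,u}
C dims 5,5; δ0: rk 5, SNF 1^4·2
Ȟ^0 = (5 − 5) − 0 = 0, so Ȟ^0 ≅ 0
Ȟ^1 = (5 − 0) − 5 = 0 plus torsion [2], so Ȟ^1 ≅ Z/2
Ȟ^2 = (0 − 0) − 0 = 0, so Ȟ^2 ≅ 0

Ȟ^0(U;F) ≅ 0, Ȟ^1(U;F) ≅ Z/2, Ȟ^2(U;F) ≅ 0


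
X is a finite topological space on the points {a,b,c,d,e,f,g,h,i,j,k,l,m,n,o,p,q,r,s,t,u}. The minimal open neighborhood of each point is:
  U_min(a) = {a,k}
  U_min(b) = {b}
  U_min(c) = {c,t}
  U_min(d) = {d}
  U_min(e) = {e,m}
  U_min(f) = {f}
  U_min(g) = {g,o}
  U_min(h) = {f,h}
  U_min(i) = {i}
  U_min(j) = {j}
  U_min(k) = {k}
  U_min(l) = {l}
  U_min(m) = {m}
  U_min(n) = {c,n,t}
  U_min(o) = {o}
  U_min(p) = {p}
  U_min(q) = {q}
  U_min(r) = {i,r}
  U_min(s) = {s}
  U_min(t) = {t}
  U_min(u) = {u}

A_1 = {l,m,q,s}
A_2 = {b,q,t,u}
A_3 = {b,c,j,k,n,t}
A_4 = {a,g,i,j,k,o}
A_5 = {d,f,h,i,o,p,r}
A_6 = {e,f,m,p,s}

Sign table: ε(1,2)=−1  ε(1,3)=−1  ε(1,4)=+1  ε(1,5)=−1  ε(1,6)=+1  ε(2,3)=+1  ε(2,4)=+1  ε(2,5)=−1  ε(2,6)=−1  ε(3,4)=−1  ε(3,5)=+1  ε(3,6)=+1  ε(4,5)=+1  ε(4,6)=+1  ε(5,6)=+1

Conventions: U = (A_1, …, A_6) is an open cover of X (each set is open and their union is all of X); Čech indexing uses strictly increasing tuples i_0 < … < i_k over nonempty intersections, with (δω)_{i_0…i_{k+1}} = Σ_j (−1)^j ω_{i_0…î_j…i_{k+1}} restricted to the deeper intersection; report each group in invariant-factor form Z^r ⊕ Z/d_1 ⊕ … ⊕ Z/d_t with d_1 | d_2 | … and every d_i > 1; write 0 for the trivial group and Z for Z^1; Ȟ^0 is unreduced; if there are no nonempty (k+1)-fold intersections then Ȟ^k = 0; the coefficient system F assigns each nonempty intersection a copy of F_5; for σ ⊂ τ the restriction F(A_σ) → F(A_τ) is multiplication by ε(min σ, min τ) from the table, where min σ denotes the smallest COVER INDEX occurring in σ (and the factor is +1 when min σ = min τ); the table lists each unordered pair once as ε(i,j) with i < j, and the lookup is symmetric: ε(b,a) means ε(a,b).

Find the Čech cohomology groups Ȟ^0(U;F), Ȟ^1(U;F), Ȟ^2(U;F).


Ȟ^0 = Z/5, Ȟ^1 = Z/5 and Ȟ^2 = 0

cover nerve:
  A12={q} A16={m,s} A23={b,t} A34={j,k} A45={i,o} A56={f,p}
C dims 6,6; δ0: rk_F5 5
Ȟ^0: (6−5)−0=1 ⇒ Z/5
Ȟ^1: (6−0)−5=1 ⇒ Z/5
Ȟ^2: (0−0)−0=0 ⇒ 0


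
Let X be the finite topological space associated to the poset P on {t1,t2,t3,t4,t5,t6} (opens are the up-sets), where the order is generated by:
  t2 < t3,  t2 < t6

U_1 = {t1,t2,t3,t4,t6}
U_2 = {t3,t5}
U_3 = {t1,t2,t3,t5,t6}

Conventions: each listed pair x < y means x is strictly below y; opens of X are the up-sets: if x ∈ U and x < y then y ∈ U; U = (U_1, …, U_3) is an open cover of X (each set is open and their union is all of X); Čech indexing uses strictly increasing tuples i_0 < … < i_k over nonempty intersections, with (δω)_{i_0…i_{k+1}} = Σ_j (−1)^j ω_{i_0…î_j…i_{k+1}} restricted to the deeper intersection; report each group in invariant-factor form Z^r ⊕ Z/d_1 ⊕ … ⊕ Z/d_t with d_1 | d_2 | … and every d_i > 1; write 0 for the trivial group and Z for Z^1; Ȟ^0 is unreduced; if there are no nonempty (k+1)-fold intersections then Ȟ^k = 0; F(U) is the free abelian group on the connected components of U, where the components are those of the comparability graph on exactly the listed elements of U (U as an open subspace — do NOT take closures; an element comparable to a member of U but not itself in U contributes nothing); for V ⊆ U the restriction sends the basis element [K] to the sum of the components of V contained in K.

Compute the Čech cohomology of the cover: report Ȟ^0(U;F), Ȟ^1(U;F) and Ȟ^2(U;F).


Ȟ^0 = Z^4, Ȟ^1 = 0, Ȟ^2 = 0

nerve simplices:
  U12={t3} U13={t1,t2,t3,t6} U23={t3,t5}
  U123={t3}
components per intersection:
  U1: {t1} {t2,t3,t6} {t4}
  U2: {t3} {t5}
  U3: {t1} {t2,t3,t6} {t5}
  U12: {t3}
  U13: {t1} {t2,t3,t6}
  U23: {t3} {t5}
  U123: {t3}
C dims 8,5,1; δ0: rk 4, SNF 1^4; δ1: rk 1, SNF 1^1
degree 0: 8−4−0 = 4 → Ȟ^0 ≅ Z^4
degree 1: 5−1−4 = 0 → Ȟ^1 ≅ 0
degree 2: 1−0−1 = 0 → Ȟ^2 ≅ 0


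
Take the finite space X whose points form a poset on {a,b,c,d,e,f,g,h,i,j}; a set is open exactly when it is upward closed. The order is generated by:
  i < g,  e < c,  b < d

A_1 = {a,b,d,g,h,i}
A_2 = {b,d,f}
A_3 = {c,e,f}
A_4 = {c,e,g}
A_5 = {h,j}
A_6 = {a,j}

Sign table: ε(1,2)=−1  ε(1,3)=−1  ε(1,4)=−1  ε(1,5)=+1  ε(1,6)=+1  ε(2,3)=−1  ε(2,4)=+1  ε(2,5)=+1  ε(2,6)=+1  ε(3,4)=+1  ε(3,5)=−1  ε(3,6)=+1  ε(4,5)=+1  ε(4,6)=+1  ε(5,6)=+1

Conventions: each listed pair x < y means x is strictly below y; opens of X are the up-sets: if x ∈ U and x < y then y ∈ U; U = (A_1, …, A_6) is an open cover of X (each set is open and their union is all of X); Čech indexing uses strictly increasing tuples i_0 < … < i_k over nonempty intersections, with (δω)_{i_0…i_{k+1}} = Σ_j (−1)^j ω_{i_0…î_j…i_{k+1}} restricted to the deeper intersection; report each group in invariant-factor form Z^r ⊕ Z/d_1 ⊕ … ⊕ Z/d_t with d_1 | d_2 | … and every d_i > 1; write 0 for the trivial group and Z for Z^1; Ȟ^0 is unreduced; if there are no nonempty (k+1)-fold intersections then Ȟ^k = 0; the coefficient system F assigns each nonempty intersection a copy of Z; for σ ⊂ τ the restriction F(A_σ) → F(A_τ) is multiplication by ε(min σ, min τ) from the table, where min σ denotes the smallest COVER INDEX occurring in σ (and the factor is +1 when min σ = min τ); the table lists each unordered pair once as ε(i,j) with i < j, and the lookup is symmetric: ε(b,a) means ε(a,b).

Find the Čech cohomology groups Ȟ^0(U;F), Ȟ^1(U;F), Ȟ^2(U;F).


nonempty overlaps:
  A12={b,d} A14={g} A15={h} A16={a} A23={f} A34={c,e} A56={j}
C dims 6,7; δ0: rk 6, SNF 1^5·2
degree 0: 6−6−0 = 0 → Ȟ^0 ≅ 0
degree 1: 7−0−6 = 1 plus torsion [2] → Ȟ^1 ≅ Z ⊕ Z/2
degree 2: 0−0−0 = 0 → Ȟ^2 ≅ 0

Ȟ^0 ≅ 0, Ȟ^1 ≅ Z ⊕ Z/2, Ȟ^2 ≅ 0


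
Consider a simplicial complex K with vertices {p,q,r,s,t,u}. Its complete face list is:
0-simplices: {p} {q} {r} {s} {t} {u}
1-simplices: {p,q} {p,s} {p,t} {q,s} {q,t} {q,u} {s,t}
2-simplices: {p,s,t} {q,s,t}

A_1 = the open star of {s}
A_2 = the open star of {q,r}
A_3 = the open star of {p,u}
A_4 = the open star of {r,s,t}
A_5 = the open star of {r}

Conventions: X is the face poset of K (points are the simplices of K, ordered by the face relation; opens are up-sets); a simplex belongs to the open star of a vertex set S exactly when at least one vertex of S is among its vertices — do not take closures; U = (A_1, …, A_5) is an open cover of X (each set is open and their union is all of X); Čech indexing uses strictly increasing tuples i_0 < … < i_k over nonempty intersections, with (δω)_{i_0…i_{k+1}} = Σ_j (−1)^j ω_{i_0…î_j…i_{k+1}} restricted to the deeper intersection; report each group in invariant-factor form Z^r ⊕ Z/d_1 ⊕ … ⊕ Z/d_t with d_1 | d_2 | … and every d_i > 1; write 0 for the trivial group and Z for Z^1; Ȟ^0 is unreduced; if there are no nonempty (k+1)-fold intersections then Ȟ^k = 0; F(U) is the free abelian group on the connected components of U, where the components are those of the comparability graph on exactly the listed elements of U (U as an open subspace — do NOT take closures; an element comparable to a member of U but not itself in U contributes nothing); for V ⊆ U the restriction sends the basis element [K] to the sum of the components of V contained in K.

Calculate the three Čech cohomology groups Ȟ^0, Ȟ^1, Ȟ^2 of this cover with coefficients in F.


nerve of the cover:
  A1={{s},{p,s},{q,s},{s,t},{p,s,t},{q,s,t}} A2={{q},{r},{p,q},{q,s},{q,t},{q,u},{q,s,t}} A3={{p},{u},{p,q},{p,s},{p,t},{q,u},{p,s,t}} A4={{r},{s},{t},{p,s},{p,t},{q,s},{q,t},{s,t},{p,s,t},{q,s,t}} A5={{r}}
  A12={{q,s},{q,s,t}} A13={{p,s},{p,s,t}} A14={{s},{p,s},{q,s},{s,t},{p,s,t},{q,s,t}} A23={{p,q},{q,u}} A24={{r},{q,s},{q,t},{q,s,t}} A25={{r}} A34={{p,s},{p,t},{p,s,t}} A45={{r}}
  A124={{q,s},{q,s,t}} A134={{p,s},{p,s,t}} A245={{r}}
components per intersection:
  A1: {{s},{p,s},{q,s},{s,t},{p,s,t},{q,s,t}}
  A2: {{q},{p,q},{q,s},{q,t},{q,u},{q,s,t}} {{r}}
  A3: {{p},{p,q},{p,s},{p,t},{p,s,t}} {{u},{q,u}}
  A4: {{r}} {{s},{t},{p,s},{p,t},{q,s},{q,t},{s,t},{p,s,t},{q,s,t}}
  A5: {{r}}
  A12: {{q,s},{q,s,t}}
  A13: {{p,s},{p,s,t}}
  A14: {{s},{p,s},{q,s},{s,t},{p,s,t},{q,s,t}}
  A23: {{p,q}} {{q,u}}
  A24: {{r}} {{q,s},{q,t},{q,s,t}}
  A25: {{r}}
  A34: {{p,s},{p,t},{p,s,t}}
  A45: {{r}}
  A124: {{q,s},{q,s,t}}
  A134: {{p,s},{p,s,t}}
  A245: {{r}}
C dims 8,10,3; δ0: rk 6, SNF 1^6; δ1: rk 3, SNF 1^3
Ȟ^0 = (8 − 6) − 0 = 2, so Ȟ^0 ≅ Z^2
Ȟ^1 = (10 − 3) − 6 = 1, so Ȟ^1 ≅ Z
Ȟ^2 = (3 − 0) − 3 = 0, so Ȟ^2 ≅ 0

Ȟ^0 = Z^2, Ȟ^1 = Z, Ȟ^2 = 0


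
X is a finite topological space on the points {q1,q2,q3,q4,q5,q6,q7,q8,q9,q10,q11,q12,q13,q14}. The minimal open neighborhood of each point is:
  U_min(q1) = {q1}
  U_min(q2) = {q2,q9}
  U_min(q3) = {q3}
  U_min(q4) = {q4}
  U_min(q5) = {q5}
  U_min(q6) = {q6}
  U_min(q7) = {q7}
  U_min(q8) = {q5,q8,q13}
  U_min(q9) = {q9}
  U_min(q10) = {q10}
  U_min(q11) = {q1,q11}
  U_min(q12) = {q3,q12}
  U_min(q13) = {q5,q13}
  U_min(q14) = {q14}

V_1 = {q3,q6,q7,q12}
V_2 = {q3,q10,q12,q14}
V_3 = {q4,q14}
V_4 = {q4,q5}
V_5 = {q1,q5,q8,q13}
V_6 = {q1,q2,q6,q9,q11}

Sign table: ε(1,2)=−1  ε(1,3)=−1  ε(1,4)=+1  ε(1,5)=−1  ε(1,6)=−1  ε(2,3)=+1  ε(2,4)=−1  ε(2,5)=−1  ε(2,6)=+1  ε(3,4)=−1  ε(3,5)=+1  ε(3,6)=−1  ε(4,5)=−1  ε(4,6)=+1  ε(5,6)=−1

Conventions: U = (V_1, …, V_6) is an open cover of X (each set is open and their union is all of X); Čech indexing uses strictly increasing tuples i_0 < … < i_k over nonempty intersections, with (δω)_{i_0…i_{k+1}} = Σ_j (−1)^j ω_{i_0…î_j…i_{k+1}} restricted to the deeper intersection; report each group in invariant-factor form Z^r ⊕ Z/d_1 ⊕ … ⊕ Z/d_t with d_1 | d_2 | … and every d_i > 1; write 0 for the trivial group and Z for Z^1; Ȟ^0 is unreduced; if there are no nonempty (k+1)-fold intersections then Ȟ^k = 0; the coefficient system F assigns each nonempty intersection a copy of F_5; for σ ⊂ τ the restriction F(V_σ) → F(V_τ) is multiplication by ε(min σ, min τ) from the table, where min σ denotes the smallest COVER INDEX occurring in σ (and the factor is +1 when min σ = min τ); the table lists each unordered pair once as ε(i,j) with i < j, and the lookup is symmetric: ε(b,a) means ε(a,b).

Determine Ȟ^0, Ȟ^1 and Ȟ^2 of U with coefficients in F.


Ȟ^0 = 0,  Ȟ^1 = 0,  Ȟ^2 = 0

intersection data:
  V12={q3,q12} V16={q6} V23={q14} V34={q4} V45={q5} V56={q1}
C dims 6,6; δ0: rk_F5 6
Ȟ^0 = (6 − 6) − 0 = 0, so Ȟ^0 ≅ 0
Ȟ^1 = (6 − 0) − 6 = 0, so Ȟ^1 ≅ 0
Ȟ^2 = (0 − 0) − 0 = 0, so Ȟ^2 ≅ 0


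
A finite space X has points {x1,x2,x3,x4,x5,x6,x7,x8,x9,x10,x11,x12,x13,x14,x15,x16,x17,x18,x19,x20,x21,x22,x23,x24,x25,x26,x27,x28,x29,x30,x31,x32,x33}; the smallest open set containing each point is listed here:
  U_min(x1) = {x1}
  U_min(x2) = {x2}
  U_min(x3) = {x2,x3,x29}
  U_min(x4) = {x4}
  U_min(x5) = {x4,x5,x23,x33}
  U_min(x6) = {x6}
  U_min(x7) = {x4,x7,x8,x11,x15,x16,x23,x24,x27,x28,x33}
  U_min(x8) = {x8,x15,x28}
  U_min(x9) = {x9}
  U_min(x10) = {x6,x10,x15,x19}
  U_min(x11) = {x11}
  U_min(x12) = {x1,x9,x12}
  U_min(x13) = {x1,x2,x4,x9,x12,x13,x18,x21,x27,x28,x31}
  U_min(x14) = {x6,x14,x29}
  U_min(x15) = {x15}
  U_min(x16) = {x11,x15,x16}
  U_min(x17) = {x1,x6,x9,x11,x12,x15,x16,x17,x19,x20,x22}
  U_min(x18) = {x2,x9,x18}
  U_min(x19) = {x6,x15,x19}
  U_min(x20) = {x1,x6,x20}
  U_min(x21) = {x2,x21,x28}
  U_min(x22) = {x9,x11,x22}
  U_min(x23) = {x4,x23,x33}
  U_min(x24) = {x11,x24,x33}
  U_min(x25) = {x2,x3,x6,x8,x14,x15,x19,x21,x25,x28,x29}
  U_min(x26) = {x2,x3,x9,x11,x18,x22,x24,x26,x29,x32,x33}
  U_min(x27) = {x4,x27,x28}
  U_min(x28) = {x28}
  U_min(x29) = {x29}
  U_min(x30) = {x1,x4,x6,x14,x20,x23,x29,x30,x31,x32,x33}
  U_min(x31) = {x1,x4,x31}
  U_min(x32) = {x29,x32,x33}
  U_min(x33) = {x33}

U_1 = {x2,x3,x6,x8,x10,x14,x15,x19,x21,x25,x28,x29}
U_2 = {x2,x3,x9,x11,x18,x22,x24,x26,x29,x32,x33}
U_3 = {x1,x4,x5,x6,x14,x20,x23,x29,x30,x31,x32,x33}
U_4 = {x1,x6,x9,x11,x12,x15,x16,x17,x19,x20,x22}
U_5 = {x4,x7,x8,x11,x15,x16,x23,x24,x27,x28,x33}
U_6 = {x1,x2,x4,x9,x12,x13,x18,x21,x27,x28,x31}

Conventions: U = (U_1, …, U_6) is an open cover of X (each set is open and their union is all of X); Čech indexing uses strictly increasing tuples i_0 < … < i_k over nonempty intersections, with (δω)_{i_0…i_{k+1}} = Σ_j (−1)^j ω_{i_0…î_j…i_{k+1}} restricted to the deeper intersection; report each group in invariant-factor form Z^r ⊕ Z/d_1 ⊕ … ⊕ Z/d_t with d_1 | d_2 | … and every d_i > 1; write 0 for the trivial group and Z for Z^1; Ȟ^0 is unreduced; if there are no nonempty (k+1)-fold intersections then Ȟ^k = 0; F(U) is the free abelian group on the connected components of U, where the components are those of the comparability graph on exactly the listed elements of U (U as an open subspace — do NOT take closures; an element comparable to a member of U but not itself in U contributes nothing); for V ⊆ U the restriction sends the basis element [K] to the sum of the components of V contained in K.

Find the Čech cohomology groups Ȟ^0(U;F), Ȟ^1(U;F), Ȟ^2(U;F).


Ȟ^0(U;F) ≅ Z,  Ȟ^1(U;F) ≅ 0,  Ȟ^2(U;F) ≅ Z/2

nerve of the cover:
  U12={x2,x3,x29} U13={x6,x14,x29} U14={x6,x15,x19} U15={x8,x15,x28} U16={x2,x21,x28} U23={x29,x32,x33} U24={x9,x11,x22} U25={x11,x24,x33} U26={x2,x9,x18} U34={x1,x6,x20} U35={x4,x23,x33} U36={x1,x4,x31} U45={x11,x15,x16} U46={x1,x9,x12} U56={x4,x27,x28}
  U123={x29} U126={x2} U134={x6} U145={x15} U156={x28} U235={x33} U245={x11} U246={x9} U346={x1} U356={x4}
components per intersection:
  U1: {x2,x3,x6,x8,x10,x14,x15,x19,x21,x25,x28,x29}
  U2: {x2,x3,x9,x11,x18,x22,x24,x26,x29,x32,x33}
  U3: {x1,x4,x5,x6,x14,x20,x23,x29,x30,x31,x32,x33}
  U4: {x1,x6,x9,x11,x12,x15,x16,x17,x19,x20,x22}
  U5: {x4,x7,x8,x11,x15,x16,x23,x24,x27,x28,x33}
  U6: {x1,x2,x4,x9,x12,x13,x18,x21,x27,x28,x31}
  U12: {x2,x3,x29}
  U13: {x6,x14,x29}
  U14: {x6,x15,x19}
  U15: {x8,x15,x28}
  U16: {x2,x21,x28}
  U23: {x29,x32,x33}
  U24: {x9,x11,x22}
  U25: {x11,x24,x33}
  U26: {x2,x9,x18}
  U34: {x1,x6,x20}
  U35: {x4,x23,x33}
  U36: {x1,x4,x31}
  U45: {x11,x15,x16}
  U46: {x1,x9,x12}
  U56: {x4,x27,x28}
  U123: {x29}
  U126: {x2}
  U134: {x6}
  U145: {x15}
  U156: {x28}
  U235: {x33}
  U245: {x11}
  U246: {x9}
  U346: {x1}
  U356: {x4}
C dims 6,15,10; δ0: rk 5, SNF 1^5; δ1: rk 10, SNF 1^9·2
Ȟ^0 = (6 − 5) − 0 = 1, so Ȟ^0 ≅ Z
Ȟ^1 = (15 − 10) − 5 = 0, so Ȟ^1 ≅ 0
Ȟ^2 = (10 − 0) − 10 = 0 plus torsion [2], so Ȟ^2 ≅ Z/2


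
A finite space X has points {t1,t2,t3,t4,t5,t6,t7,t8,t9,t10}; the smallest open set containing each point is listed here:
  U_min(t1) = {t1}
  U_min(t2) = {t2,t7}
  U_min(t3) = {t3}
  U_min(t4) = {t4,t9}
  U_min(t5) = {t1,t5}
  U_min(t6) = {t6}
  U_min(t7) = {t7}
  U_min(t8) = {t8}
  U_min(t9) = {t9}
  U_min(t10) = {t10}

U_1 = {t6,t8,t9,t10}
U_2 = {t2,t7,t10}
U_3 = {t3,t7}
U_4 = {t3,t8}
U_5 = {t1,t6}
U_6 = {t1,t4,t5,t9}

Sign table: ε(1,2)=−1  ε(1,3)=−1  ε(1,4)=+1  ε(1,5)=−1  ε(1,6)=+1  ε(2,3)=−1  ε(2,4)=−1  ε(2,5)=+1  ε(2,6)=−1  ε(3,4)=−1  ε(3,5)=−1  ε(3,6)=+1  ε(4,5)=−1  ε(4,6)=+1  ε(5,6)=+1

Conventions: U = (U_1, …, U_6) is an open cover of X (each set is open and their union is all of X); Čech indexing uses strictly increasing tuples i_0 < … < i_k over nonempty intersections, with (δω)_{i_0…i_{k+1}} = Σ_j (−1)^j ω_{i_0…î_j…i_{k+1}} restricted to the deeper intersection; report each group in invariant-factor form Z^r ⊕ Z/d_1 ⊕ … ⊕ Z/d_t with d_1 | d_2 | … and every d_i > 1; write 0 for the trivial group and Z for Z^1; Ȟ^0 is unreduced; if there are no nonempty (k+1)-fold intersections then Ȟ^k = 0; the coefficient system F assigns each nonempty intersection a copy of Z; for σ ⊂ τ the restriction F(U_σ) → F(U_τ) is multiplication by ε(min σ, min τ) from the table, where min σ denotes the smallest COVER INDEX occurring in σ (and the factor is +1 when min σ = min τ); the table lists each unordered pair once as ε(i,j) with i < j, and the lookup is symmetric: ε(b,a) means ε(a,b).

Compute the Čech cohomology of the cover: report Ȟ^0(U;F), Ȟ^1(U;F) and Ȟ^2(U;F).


nerve of the cover:
  U12={t10} U14={t8} U15={t6} U16={t9} U23={t7} U34={t3} U56={t1}
C dims 6,7; δ0: rk 6, SNF 1^5·2
Ȟ^0 = (6 − 6) − 0 = 0, so Ȟ^0 ≅ 0
Ȟ^1 = (7 − 0) − 6 = 1 plus torsion [2], so Ȟ^1 ≅ Z ⊕ Z/2
Ȟ^2 = (0 − 0) − 0 = 0, so Ȟ^2 ≅ 0

Ȟ^0 = 0; Ȟ^1 = Z ⊕ Z/2; Ȟ^2 = 0


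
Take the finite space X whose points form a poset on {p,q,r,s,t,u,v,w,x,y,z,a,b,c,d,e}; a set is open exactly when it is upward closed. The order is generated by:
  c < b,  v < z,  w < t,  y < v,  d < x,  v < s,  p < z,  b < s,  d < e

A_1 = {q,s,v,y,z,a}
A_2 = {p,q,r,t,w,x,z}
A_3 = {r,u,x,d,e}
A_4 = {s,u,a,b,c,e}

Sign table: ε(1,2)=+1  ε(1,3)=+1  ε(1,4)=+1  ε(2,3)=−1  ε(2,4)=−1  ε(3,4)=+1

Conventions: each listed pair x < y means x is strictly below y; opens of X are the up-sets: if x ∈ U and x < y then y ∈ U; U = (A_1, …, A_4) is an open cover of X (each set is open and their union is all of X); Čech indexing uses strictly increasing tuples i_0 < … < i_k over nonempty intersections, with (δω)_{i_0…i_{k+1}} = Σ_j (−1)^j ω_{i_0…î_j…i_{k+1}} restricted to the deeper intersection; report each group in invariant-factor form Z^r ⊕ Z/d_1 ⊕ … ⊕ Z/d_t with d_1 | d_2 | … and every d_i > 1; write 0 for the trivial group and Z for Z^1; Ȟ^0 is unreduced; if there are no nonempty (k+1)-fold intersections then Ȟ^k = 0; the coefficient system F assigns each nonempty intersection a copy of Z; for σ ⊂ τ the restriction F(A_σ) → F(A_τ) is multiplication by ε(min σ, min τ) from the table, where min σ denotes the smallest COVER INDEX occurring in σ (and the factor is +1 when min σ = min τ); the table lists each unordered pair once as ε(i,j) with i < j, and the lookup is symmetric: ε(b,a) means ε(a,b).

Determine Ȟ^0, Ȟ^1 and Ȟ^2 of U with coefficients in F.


Ȟ^0 = 0, Ȟ^1 = Z/2, Ȟ^2 = 0

nerve simplices:
  A12={q,z} A14={s,a} A23={r,x} A34={u,e}
C dims 4,4; δ0: rk 4, SNF 1^3·2
degree 0: 4−4−0 = 0 → Ȟ^0 ≅ 0
degree 1: 4−0−4 = 0 plus torsion [2] → Ȟ^1 ≅ Z/2
degree 2: 0−0−0 = 0 → Ȟ^2 ≅ 0


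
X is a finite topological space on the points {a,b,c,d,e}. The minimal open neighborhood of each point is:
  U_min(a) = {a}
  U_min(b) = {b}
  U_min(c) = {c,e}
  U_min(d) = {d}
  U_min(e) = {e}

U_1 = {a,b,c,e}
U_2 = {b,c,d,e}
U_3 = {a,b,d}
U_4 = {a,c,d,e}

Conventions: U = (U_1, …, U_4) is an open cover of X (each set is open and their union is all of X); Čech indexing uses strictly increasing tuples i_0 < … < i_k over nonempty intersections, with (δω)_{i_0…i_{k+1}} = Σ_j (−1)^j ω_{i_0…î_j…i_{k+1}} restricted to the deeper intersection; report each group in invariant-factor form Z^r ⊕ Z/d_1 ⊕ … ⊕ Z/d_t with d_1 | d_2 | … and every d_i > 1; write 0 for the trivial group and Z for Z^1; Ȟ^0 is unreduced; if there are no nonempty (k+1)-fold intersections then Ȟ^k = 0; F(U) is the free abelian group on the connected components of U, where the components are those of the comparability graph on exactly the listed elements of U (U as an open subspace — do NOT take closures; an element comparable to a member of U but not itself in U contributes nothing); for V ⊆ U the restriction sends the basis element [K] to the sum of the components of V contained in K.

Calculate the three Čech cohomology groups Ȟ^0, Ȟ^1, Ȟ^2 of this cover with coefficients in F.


nerve simplices:
  U12={b,c,e} U13={a,b} U14={a,c,e} U23={b,d} U24={c,d,e} U34={a,d}
  U123={b} U124={c,e} U134={a} U234={d}
components per intersection:
  U1: {a} {b} {c,e}
  U2: {b} {c,e} {d}
  U3: {a} {b} {d}
  U4: {a} {c,e} {d}
  U12: {b} {c,e}
  U13: {a} {b}
  U14: {a} {c,e}
  U23: {b} {d}
  U24: {c,e} {d}
  U34: {a} {d}
  U123: {b}
  U124: {c,e}
  U134: {a}
  U234: {d}
C dims 12,12,4; δ0: rk 8, SNF 1^8; δ1: rk 4, SNF 1^4
degree 0: 12−8−0 = 4 → Ȟ^0 ≅ Z^4
degree 1: 12−4−8 = 0 → Ȟ^1 ≅ 0
degree 2: 4−0−4 = 0 → Ȟ^2 ≅ 0

Ȟ^0(U;F) ≅ Z^4, Ȟ^1(U;F) ≅ 0, Ȟ^2(U;F) ≅ 0


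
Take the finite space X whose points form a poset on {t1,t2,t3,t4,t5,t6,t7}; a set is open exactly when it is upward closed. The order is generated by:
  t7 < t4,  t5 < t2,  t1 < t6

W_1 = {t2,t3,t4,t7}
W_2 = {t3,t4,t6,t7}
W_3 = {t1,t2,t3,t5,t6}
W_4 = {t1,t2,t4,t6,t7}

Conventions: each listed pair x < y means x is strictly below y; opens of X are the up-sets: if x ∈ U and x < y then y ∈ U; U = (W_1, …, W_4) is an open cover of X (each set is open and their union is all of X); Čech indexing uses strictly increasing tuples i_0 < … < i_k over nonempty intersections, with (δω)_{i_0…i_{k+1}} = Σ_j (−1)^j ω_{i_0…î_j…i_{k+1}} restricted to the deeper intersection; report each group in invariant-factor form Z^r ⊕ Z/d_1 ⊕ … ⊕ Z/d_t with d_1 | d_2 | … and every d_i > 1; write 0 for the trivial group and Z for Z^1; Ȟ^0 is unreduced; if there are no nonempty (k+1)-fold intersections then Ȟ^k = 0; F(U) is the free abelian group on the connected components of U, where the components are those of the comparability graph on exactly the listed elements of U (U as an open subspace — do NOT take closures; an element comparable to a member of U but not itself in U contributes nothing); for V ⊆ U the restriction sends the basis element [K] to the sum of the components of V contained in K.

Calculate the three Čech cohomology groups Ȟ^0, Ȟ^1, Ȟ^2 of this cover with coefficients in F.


Ȟ^0 = Z^4; Ȟ^1 = 0; Ȟ^2 = 0

nonempty intersections:
  W12={t3,t4,t7} W13={t2,t3} W14={t2,t4,t7} W23={t3,t6} W24={t4,t6,t7} W34={t1,t2,t6}
  W123={t3} W124={t4,t7} W134={t2} W234={t6}
components per intersection:
  W1: {t2} {t3} {t4,t7}
  W2: {t3} {t4,t7} {t6}
  W3: {t1,t6} {t2,t5} {t3}
  W4: {t1,t6} {t2} {t4,t7}
  W12: {t3} {t4,t7}
  W13: {t2} {t3}
  W14: {t2} {t4,t7}
  W23: {t3} {t6}
  W24: {t4,t7} {t6}
  W34: {t1,t6} {t2}
  W123: {t3}
  W124: {t4,t7}
  W134: {t2}
  W234: {t6}
C dims 12,12,4; δ0: rk 8, SNF 1^8; δ1: rk 4, SNF 1^4
Ȟ^0: (12−8)−0=4 ⇒ Z^4
Ȟ^1: (12−4)−8=0 ⇒ 0
Ȟ^2: (4−0)−4=0 ⇒ 0


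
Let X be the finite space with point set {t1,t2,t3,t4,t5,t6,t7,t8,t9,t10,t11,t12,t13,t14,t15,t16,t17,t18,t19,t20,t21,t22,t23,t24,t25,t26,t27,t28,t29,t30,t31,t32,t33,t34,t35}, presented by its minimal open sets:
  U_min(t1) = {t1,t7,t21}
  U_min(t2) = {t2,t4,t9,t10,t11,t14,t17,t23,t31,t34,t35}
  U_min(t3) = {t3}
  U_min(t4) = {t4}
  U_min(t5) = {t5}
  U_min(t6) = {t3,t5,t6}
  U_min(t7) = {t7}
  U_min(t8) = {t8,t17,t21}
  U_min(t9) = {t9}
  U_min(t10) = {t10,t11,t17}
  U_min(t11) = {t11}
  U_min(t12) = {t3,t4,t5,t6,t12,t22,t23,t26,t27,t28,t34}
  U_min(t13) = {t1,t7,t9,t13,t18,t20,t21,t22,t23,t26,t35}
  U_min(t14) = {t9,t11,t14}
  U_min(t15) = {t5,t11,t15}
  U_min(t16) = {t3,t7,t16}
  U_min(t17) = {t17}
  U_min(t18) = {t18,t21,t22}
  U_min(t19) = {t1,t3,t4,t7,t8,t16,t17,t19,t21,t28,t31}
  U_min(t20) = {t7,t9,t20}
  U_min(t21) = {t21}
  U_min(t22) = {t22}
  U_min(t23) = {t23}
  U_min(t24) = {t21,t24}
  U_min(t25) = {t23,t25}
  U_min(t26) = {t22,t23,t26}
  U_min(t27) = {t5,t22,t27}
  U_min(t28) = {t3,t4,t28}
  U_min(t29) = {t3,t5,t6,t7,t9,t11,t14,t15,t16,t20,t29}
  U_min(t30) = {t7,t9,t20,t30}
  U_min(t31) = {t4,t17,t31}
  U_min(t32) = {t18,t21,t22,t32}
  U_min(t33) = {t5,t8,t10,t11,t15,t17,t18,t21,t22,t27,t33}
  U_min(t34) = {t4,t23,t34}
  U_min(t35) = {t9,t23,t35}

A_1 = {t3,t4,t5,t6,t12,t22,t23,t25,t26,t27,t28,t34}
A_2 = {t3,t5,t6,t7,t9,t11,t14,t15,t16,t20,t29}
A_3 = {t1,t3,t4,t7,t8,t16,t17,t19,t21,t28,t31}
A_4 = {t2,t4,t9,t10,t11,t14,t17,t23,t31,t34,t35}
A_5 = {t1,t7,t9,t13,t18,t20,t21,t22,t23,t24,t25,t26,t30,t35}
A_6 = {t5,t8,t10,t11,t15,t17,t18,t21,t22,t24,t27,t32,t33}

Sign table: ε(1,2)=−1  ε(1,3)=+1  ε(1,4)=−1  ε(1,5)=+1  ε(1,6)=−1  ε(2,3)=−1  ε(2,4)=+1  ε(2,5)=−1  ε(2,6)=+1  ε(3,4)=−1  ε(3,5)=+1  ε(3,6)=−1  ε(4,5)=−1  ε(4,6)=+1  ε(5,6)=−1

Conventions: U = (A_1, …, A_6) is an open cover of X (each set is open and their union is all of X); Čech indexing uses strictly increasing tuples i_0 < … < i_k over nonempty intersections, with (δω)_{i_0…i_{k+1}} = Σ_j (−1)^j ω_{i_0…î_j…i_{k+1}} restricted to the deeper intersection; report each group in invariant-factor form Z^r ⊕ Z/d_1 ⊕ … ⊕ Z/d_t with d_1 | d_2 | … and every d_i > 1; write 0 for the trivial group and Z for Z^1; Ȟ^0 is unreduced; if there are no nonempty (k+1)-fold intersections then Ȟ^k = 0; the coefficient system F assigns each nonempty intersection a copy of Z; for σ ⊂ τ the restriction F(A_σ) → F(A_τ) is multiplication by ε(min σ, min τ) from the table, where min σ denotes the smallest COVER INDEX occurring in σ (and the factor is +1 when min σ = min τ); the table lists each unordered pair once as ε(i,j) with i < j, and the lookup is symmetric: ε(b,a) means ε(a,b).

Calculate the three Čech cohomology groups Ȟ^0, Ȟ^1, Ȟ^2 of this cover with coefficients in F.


nerve of the cover:
  A12={t3,t5,t6} A13={t3,t4,t28} A14={t4,t23,t34} A15={t22,t23,t25,t26} A16={t5,t22,t27} A23={t3,t7,t16} A24={t9,t11,t14} A25={t7,t9,t20} A26={t5,t11,t15} A34={t4,t17,t31} A35={t1,t7,t21} A36={t8,t17,t21} A45={t9,t23,t35} A46={t10,t11,t17} A56={t18,t21,t22,t24}
  A123={t3} A126={t5} A134={t4} A145={t23} A156={t22} A235={t7} A245={t9} A246={t11} A346={t17} A356={t21}
C dims 6,15,10; δ0: rk 5, SNF 1^5; δ1: rk 10, SNF 1^9·2
Ȟ^0 = (6 − 5) − 0 = 1, so Ȟ^0 ≅ Z
Ȟ^1 = (15 − 10) − 5 = 0, so Ȟ^1 ≅ 0
Ȟ^2 = (10 − 0) − 10 = 0 plus torsion [2], so Ȟ^2 ≅ Z/2

Ȟ^0 = Z,  Ȟ^1 = 0,  Ȟ^2 = Z/2


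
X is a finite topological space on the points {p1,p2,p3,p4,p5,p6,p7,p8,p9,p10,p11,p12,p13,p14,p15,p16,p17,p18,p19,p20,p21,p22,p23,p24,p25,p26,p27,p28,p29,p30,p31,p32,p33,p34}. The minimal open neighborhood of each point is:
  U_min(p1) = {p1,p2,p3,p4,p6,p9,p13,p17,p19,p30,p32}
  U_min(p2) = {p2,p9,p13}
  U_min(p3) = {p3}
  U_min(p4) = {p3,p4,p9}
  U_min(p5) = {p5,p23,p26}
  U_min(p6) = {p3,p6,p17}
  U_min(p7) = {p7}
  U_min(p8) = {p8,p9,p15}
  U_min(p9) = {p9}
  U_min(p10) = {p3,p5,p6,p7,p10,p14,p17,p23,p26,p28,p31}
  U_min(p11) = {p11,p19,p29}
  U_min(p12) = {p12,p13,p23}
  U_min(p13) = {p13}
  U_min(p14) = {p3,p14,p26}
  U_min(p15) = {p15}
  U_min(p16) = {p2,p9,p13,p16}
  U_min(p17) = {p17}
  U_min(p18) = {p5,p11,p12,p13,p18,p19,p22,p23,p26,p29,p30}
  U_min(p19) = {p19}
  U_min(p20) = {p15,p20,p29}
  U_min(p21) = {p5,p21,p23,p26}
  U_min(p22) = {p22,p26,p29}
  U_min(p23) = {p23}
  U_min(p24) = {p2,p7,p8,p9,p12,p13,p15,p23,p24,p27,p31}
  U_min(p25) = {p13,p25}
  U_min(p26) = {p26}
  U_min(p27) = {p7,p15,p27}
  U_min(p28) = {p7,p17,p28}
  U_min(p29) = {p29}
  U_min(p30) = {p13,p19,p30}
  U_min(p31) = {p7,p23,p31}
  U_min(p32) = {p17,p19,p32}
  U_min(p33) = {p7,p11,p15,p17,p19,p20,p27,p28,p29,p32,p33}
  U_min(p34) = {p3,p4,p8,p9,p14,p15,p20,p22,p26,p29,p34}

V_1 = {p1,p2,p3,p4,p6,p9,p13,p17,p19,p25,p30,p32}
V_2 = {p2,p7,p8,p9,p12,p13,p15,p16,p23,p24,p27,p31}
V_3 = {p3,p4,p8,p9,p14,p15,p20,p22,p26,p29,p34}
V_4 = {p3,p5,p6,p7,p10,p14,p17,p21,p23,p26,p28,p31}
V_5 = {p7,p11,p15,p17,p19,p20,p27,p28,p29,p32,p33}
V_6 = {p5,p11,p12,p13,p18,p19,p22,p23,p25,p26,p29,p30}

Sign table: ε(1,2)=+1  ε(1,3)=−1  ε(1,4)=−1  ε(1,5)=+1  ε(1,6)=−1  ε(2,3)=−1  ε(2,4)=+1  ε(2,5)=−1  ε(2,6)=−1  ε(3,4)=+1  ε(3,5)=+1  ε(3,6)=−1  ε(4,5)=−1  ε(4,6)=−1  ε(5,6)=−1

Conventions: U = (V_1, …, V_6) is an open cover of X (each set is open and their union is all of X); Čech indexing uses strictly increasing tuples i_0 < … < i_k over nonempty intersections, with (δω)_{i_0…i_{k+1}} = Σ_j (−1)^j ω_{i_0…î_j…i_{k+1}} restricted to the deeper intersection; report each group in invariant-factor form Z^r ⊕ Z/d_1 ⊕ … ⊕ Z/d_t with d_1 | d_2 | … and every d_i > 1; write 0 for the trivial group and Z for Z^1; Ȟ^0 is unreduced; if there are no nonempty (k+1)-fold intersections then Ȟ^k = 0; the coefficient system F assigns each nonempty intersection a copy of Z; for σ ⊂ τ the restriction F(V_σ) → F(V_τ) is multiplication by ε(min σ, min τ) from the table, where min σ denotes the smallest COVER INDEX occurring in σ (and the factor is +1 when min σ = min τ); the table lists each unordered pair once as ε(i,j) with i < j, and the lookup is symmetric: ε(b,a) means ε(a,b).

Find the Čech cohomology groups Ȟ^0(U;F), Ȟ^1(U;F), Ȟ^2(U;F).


nerve of the cover:
  V12={p2,p9,p13} V13={p3,p4,p9} V14={p3,p6,p17} V15={p17,p19,p32} V16={p13,p19,p25,p30} V23={p8,p9,p15} V24={p7,p23,p31} V25={p7,p15,p27} V26={p12,p13,p23} V34={p3,p14,p26} V35={p15,p20,p29} V36={p22,p26,p29} V45={p7,p17,p28} V46={p5,p23,p26} V56={p11,p19,p29}
  V123={p9} V126={p13} V134={p3} V145={p17} V156={p19} V235={p15} V245={p7} V246={p23} V346={p26} V356={p29}
C dims 6,15,10; δ0: rk 6, SNF 1^5·2; δ1: rk 9, SNF 1^9
Ȟ^0 = (6 − 6) − 0 = 0, so Ȟ^0 ≅ 0
Ȟ^1 = (15 − 9) − 6 = 0 plus torsion [2], so Ȟ^1 ≅ Z/2
Ȟ^2 = (10 − 0) − 9 = 1, so Ȟ^2 ≅ Z

Ȟ^0 ≅ 0, Ȟ^1 ≅ Z/2 and Ȟ^2 ≅ Z
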